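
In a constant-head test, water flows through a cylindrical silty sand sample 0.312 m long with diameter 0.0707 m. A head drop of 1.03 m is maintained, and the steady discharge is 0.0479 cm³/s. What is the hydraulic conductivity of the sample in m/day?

Cross-sectional area A = π·(d/2)² = π × (0.0707/2)² = 0.003926 m².
Convert discharge: 0.0479 cm³/s = 4.790e-08 m³/s.
Darcy's law rearranged: K = Q·L / (A·Δh) = 4.790e-08 × 0.312 / (0.003926 × 1.03) = 3.696e-06 m/s = 0.3193 m/day.

0.319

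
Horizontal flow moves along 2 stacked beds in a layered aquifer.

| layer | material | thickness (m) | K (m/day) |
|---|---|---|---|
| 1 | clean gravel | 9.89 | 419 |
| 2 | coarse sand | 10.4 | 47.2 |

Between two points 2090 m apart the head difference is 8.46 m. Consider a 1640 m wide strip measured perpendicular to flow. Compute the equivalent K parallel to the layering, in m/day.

Flow is parallel to layering, so each bed carries its own Darcy discharge and the transmissivities add.
Σ(K_i·b_i) = 419×9.89 + 47.2×10.4 = 4635 m²/day.
Total thickness b = 20.29 m, so K_eq = Σ(K_i·b_i)/b = 228.4 m/day.

228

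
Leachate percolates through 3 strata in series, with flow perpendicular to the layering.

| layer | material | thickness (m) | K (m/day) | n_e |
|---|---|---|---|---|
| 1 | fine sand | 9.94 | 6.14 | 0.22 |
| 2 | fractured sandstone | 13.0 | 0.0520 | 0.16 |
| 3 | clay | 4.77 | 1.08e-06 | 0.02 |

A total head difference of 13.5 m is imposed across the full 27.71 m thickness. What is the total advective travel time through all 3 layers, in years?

3910

With flow normal to the layers, continuity requires the same specific discharge q through every layer.
Σ(b_i/K_i) = 9.94/6.14 + 13.0/0.0520 + 4.77/1.08e-06 = 4.417e+06 d.
q = Δh / Σ(b_i/K_i) = 13.5 / 4.417e+06 = 3.056e-06 m/day.
In each layer the seepage velocity is v_i = q/n_i, so the layer transit time is t_i = b_i·n_i / q:
  layer 1 (fine sand): t_1 = 9.94 × 0.22 / 3.056e-06 = 7.155e+05 d
  layer 2 (fractured sandstone): t_2 = 13.0 × 0.16 / 3.056e-06 = 6.805e+05 d
  layer 3 (clay): t_3 = 4.77 × 0.02 / 3.056e-06 = 31213 d
Total t = Σ t_i = 1.427e+06 days = 3908 years.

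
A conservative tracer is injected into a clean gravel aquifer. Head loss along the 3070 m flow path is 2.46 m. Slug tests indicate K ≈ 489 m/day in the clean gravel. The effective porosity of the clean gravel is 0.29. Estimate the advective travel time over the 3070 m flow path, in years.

Hydraulic gradient i = Δh / L = 2.46 / 3070 = 0.0008013.
Darcy flux q = K · i = 489.0 × 0.0008013 = 0.3918 m/day.
Seepage velocity v = q / n_e = 0.3918 / 0.29 = 1.351 m/day.
Travel time t = L / v = 3070 / 1.351 = 2272 days = 6.221 years.

6.22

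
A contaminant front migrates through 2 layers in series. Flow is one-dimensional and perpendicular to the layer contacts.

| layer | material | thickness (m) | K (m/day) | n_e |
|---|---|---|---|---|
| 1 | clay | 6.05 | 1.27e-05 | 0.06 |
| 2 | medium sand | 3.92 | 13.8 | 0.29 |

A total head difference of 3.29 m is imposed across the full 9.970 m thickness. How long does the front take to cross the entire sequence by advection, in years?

595

With flow normal to the layers, continuity requires the same specific discharge q through every layer.
Σ(b_i/K_i) = 6.05/1.27e-05 + 3.92/13.8 = 4.764e+05 d.
q = Δh / Σ(b_i/K_i) = 3.29 / 4.764e+05 = 6.906e-06 m/day.
In each layer the seepage velocity is v_i = q/n_i, so the layer transit time is t_i = b_i·n_i / q:
  layer 1 (clay): t_1 = 6.05 × 0.06 / 6.906e-06 = 52561 d
  layer 2 (medium sand): t_2 = 3.92 × 0.29 / 6.906e-06 = 1.646e+05 d
Total t = Σ t_i = 2.172e+05 days = 594.6 years.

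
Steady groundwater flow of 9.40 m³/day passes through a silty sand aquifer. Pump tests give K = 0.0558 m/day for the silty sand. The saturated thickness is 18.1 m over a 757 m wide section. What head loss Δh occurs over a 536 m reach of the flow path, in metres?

Cross-sectional area A = 757 × 18.1 = 13702 m².
From Q = K·A·i, i = Q / (K·A) = 9.40 / (0.05580 × 13702) = 0.01229.
Head loss Δh = i · L = 0.01229 × 536 = 6.590 m.

6.59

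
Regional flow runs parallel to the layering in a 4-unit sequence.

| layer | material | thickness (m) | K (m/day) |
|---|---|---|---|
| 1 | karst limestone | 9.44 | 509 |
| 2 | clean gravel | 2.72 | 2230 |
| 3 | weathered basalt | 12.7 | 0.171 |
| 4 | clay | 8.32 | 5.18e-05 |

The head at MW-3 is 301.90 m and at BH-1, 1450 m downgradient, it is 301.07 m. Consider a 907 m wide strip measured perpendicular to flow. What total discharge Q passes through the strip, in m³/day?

Flow is parallel to layering, so each bed carries its own Darcy discharge and the transmissivities add.
Σ(K_i·b_i) = 509×9.44 + 2230×2.72 + 0.171×12.7 + 5.18e-05×8.32 = 10873 m²/day.
Hydraulic gradient i = (301.90 − 301.07) / 1450 = 0.83 / 1450 = 0.0005724.
Q = Σ(K_i·b_i) · W · i = 10873 × 907 × 0.0005724 = 5645 m³/day.

5640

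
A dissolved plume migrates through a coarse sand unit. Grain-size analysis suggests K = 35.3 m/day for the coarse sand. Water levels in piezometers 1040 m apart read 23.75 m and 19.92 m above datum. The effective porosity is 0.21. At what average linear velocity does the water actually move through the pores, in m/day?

0.619

Hydraulic gradient i = (23.75 − 19.92) / 1040 = 3.83 / 1040 = 0.003683.
Darcy flux q = K · i = 35.30 × 0.003683 = 0.1300 m/day.
Seepage velocity v = q / n_e = 0.1300 / 0.21 = 0.6190 m/day.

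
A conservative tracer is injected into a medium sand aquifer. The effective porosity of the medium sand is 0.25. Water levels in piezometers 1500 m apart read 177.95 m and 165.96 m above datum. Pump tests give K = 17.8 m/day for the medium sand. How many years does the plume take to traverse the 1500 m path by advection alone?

7.22

Hydraulic gradient i = (177.95 − 165.96) / 1500 = 11.99 / 1500 = 0.007993.
Darcy flux q = K · i = 17.80 × 0.007993 = 0.1423 m/day.
Seepage velocity v = q / n_e = 0.1423 / 0.25 = 0.5691 m/day.
Travel time t = L / v = 1500 / 0.5691 = 2636 days = 7.216 years.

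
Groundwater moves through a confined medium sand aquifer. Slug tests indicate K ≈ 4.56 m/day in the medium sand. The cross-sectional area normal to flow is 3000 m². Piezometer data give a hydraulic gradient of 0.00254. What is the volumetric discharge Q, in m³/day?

Hydraulic gradient i = 0.00254.
Darcy's law: Q = K · A · i = 4.560 × 3000 × 0.002540 = 34.75 m³/day.

34.7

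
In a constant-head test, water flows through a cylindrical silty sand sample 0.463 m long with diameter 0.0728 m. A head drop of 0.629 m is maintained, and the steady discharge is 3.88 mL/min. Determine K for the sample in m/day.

Cross-sectional area A = π·(d/2)² = π × (0.0728/2)² = 0.004162 m².
Convert discharge: 3.88 mL/min = 6.467e-08 m³/s.
Darcy's law rearranged: K = Q·L / (A·Δh) = 6.467e-08 × 0.463 / (0.004162 × 0.629) = 1.144e-05 m/s = 0.9880 m/day.

0.988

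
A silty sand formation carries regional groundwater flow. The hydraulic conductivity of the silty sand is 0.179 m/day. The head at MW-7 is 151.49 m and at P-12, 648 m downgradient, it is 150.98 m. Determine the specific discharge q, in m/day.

0.000141

Hydraulic gradient i = (151.49 − 150.98) / 648 = 0.51 / 648 = 0.0007870.
Specific discharge q = K · i = 0.1790 × 0.0007870 = 0.0001409 m/day.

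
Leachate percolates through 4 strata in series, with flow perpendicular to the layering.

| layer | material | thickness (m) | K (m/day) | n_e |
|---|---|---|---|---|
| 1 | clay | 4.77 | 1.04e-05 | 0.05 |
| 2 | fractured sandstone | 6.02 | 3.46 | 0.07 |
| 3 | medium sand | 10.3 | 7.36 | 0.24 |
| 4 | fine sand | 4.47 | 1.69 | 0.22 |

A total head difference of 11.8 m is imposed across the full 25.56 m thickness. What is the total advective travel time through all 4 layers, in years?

With flow normal to the layers, continuity requires the same specific discharge q through every layer.
Σ(b_i/K_i) = 4.77/1.04e-05 + 6.02/3.46 + 10.3/7.36 + 4.47/1.69 = 4.587e+05 d.
q = Δh / Σ(b_i/K_i) = 11.8 / 4.587e+05 = 2.573e-05 m/day.
In each layer the seepage velocity is v_i = q/n_i, so the layer transit time is t_i = b_i·n_i / q:
  layer 1 (clay): t_1 = 4.77 × 0.05 / 2.573e-05 = 9270 d
  layer 2 (fractured sandstone): t_2 = 6.02 × 0.07 / 2.573e-05 = 16380 d
  layer 3 (medium sand): t_3 = 10.3 × 0.24 / 2.573e-05 = 96085 d
  layer 4 (fine sand): t_4 = 4.47 × 0.22 / 2.573e-05 = 38224 d
Total t = Σ t_i = 1.600e+05 days = 437.9 years.

438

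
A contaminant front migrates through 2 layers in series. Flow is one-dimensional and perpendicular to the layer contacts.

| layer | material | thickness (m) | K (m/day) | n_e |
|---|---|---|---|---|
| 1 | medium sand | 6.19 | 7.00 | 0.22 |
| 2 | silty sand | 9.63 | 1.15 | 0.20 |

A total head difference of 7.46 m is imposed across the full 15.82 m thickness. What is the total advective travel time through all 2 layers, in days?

With flow normal to the layers, continuity requires the same specific discharge q through every layer.
Σ(b_i/K_i) = 6.19/7.00 + 9.63/1.15 = 9.258 d.
q = Δh / Σ(b_i/K_i) = 7.46 / 9.258 = 0.8058 m/day.
In each layer the seepage velocity is v_i = q/n_i, so the layer transit time is t_i = b_i·n_i / q:
  layer 1 (medium sand): t_1 = 6.19 × 0.22 / 0.8058 = 1.690 d
  layer 2 (silty sand): t_2 = 9.63 × 0.20 / 0.8058 = 2.390 d
Total t = Σ t_i = 4.080 days.

4.08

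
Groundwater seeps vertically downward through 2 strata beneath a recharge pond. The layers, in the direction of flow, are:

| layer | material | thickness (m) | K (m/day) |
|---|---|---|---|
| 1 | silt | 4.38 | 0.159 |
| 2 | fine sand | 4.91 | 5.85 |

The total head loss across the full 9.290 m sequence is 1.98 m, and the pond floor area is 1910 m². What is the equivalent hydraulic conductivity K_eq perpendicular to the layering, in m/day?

0.327

Flow is perpendicular to layering, so the layers act in series and the equivalent K is the thickness-weighted harmonic mean.
Total thickness L = 4.38 + 4.91 = 9.290 m.
Σ(b_i/K_i) = 4.38/0.159 + 4.91/5.85 = 28.39 d.
K_eq = L / Σ(b_i/K_i) = 9.290 / 28.39 = 0.3273 m/day.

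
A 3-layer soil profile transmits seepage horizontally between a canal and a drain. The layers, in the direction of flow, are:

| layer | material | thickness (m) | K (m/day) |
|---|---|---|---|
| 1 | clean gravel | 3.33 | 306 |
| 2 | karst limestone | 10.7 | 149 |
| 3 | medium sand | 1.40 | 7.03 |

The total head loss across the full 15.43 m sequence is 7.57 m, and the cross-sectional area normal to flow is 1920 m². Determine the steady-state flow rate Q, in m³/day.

51600

Flow is perpendicular to layering, so the layers act in series and the equivalent K is the thickness-weighted harmonic mean.
Total thickness L = 3.33 + 10.7 + 1.40 = 15.43 m.
Σ(b_i/K_i) = 3.33/306 + 10.7/149 + 1.40/7.03 = 0.2818 d.
K_eq = L / Σ(b_i/K_i) = 15.43 / 0.2818 = 54.75 m/day.
Q = K_eq · A · (Δh/L) = 54.75 × 1920 × (7.57/15.43) = 51570 m³/day.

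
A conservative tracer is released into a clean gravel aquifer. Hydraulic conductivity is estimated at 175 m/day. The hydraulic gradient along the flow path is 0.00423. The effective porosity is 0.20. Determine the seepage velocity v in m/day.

Hydraulic gradient i = 0.00423.
Darcy flux q = K · i = 175.0 × 0.004230 = 0.7403 m/day.
Seepage velocity v = q / n_e = 0.7403 / 0.20 = 3.701 m/day.

3.70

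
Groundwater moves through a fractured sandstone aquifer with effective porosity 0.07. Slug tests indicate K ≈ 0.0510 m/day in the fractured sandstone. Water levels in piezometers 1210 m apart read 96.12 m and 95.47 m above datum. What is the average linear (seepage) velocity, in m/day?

Hydraulic gradient i = (96.12 − 95.47) / 1210 = 0.65 / 1210 = 0.0005372.
Darcy flux q = K · i = 0.05100 × 0.0005372 = 2.740e-05 m/day.
Seepage velocity v = q / n_e = 2.740e-05 / 0.07 = 0.0003914 m/day.

0.000391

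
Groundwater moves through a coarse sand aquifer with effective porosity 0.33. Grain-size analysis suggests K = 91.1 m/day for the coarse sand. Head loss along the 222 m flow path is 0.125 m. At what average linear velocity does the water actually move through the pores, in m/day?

Hydraulic gradient i = Δh / L = 0.125 / 222 = 0.0005631.
Darcy flux q = K · i = 91.10 × 0.0005631 = 0.05130 m/day.
Seepage velocity v = q / n_e = 0.05130 / 0.33 = 0.1554 m/day.

0.155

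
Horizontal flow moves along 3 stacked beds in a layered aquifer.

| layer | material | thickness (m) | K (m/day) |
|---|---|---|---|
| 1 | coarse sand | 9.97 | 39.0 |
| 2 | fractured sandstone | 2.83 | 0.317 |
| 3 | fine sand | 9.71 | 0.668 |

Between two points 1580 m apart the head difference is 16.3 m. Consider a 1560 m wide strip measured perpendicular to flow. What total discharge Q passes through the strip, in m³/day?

6380

Flow is parallel to layering, so each bed carries its own Darcy discharge and the transmissivities add.
Σ(K_i·b_i) = 39.0×9.97 + 0.317×2.83 + 0.668×9.71 = 396.2 m²/day.
Hydraulic gradient i = Δh / L = 16.3 / 1580 = 0.01032.
Q = Σ(K_i·b_i) · W · i = 396.2 × 1560 × 0.01032 = 6377 m³/day.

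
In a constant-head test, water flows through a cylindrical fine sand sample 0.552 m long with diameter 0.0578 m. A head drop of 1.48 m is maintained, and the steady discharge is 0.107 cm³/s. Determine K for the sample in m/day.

1.31

Cross-sectional area A = π·(d/2)² = π × (0.0578/2)² = 0.002624 m².
Convert discharge: 0.107 cm³/s = 1.070e-07 m³/s.
Darcy's law rearranged: K = Q·L / (A·Δh) = 1.070e-07 × 0.552 / (0.002624 × 1.48) = 1.521e-05 m/s = 1.314 m/day.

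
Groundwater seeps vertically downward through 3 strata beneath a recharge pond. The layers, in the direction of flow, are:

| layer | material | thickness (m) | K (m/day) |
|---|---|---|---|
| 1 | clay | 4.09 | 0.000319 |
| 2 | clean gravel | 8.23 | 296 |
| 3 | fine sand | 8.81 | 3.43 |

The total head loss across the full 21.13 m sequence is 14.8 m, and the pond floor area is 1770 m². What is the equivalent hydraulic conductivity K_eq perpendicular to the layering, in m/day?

0.00165

Flow is perpendicular to layering, so the layers act in series and the equivalent K is the thickness-weighted harmonic mean.
Total thickness L = 4.09 + 8.23 + 8.81 = 21.13 m.
Σ(b_i/K_i) = 4.09/0.000319 + 8.23/296 + 8.81/3.43 = 12824 d.
K_eq = L / Σ(b_i/K_i) = 21.13 / 12824 = 0.001648 m/day.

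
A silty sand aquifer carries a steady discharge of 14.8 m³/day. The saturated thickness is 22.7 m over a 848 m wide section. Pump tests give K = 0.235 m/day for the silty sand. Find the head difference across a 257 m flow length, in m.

Cross-sectional area A = 848 × 22.7 = 19250 m².
From Q = K·A·i, i = Q / (K·A) = 14.8 / (0.2350 × 19250) = 0.003272.
Head loss Δh = i · L = 0.003272 × 257 = 0.8408 m.

0.841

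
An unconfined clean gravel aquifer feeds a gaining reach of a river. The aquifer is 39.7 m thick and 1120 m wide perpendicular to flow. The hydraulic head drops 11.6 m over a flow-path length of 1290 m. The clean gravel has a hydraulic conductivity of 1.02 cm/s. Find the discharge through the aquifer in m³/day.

352000

Convert K: 1.02 cm/s × 864 = 881.3 m/day.
Cross-sectional area A = 1120 × 39.7 = 44464 m².
Hydraulic gradient i = Δh / L = 11.6 / 1290 = 0.008992.
Darcy's law: Q = K · A · i = 881.3 × 44464 × 0.008992 = 3.524e+05 m³/day.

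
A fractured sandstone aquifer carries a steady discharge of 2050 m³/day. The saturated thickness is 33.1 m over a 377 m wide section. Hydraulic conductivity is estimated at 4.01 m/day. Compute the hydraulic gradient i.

Cross-sectional area A = 377 × 33.1 = 12479 m².
From Q = K·A·i, i = Q / (K·A) = 2050 / (4.010 × 12479) = 0.04097.

0.0410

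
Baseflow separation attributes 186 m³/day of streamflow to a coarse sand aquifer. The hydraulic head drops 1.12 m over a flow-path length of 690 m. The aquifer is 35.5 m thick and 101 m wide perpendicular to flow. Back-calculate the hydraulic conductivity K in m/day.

Cross-sectional area A = 101 × 35.5 = 3586 m².
Hydraulic gradient i = Δh / L = 1.12 / 690 = 0.001623.
From Q = K·A·i, K = Q / (A·i) = 186 / (3586 × 0.001623) = 31.96 m/day.

32.0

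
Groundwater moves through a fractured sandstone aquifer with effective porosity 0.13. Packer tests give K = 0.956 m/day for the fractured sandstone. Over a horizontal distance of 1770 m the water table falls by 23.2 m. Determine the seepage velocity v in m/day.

Hydraulic gradient i = Δh / L = 23.2 / 1770 = 0.01311.
Darcy flux q = K · i = 0.9560 × 0.01311 = 0.01253 m/day.
Seepage velocity v = q / n_e = 0.01253 / 0.13 = 0.09639 m/day.

0.0964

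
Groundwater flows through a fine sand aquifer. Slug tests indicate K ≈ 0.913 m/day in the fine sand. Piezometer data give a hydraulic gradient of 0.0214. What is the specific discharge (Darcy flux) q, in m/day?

0.0195

Hydraulic gradient i = 0.0214.
Specific discharge q = K · i = 0.9130 × 0.02140 = 0.01954 m/day.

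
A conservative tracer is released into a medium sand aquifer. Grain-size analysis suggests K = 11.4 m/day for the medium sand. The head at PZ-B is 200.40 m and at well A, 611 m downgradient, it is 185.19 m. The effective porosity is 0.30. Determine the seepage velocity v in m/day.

0.946

Hydraulic gradient i = (200.40 − 185.19) / 611 = 15.21 / 611 = 0.02489.
Darcy flux q = K · i = 11.40 × 0.02489 = 0.2838 m/day.
Seepage velocity v = q / n_e = 0.2838 / 0.30 = 0.9460 m/day.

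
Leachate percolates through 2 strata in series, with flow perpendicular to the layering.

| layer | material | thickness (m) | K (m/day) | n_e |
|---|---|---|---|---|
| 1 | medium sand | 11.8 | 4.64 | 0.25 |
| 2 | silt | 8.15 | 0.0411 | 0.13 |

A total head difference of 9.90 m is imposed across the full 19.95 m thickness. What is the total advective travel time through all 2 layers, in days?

With flow normal to the layers, continuity requires the same specific discharge q through every layer.
Σ(b_i/K_i) = 11.8/4.64 + 8.15/0.0411 = 200.8 d.
q = Δh / Σ(b_i/K_i) = 9.90 / 200.8 = 0.04929 m/day.
In each layer the seepage velocity is v_i = q/n_i, so the layer transit time is t_i = b_i·n_i / q:
  layer 1 (medium sand): t_1 = 11.8 × 0.25 / 0.04929 = 59.85 d
  layer 2 (silt): t_2 = 8.15 × 0.13 / 0.04929 = 21.49 d
Total t = Σ t_i = 81.34 days.

81.3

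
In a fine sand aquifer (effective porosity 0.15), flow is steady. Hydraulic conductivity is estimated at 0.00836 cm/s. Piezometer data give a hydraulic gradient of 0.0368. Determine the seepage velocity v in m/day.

1.77

Convert K: 0.00836 cm/s × 864 = 7.223 m/day.
Hydraulic gradient i = 0.0368.
Darcy flux q = K · i = 7.223 × 0.03680 = 0.2658 m/day.
Seepage velocity v = q / n_e = 0.2658 / 0.15 = 1.772 m/day.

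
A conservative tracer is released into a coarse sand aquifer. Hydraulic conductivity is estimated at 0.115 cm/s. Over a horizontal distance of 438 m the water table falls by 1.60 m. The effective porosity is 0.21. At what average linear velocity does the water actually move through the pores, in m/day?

1.73

Convert K: 0.115 cm/s × 864 = 99.36 m/day.
Hydraulic gradient i = Δh / L = 1.60 / 438 = 0.003653.
Darcy flux q = K · i = 99.36 × 0.003653 = 0.3630 m/day.
Seepage velocity v = q / n_e = 0.3630 / 0.21 = 1.728 m/day.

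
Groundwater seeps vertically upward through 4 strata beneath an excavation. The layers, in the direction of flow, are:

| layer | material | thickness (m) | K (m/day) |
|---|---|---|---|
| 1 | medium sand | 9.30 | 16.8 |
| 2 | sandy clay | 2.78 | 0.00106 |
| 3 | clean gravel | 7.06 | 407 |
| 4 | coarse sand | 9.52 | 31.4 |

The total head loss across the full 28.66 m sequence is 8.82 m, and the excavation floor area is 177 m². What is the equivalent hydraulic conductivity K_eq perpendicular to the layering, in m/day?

0.0109

Flow is perpendicular to layering, so the layers act in series and the equivalent K is the thickness-weighted harmonic mean.
Total thickness L = 9.30 + 2.78 + 7.06 + 9.52 = 28.66 m.
Σ(b_i/K_i) = 9.30/16.8 + 2.78/0.00106 + 7.06/407 + 9.52/31.4 = 2624 d.
K_eq = L / Σ(b_i/K_i) = 28.66 / 2624 = 0.01092 m/day.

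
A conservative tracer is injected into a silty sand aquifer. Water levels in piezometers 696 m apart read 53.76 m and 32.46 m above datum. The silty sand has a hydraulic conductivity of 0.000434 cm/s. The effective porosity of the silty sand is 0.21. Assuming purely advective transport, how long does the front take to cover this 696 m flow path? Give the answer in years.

34.9

Convert K: 0.000434 cm/s × 864 = 0.3750 m/day.
Hydraulic gradient i = (53.76 − 32.46) / 696 = 21.3 / 696 = 0.03060.
Darcy flux q = K · i = 0.3750 × 0.03060 = 0.01148 m/day.
Seepage velocity v = q / n_e = 0.01148 / 0.21 = 0.05465 m/day.
Travel time t = L / v = 696 / 0.05465 = 12737 days = 34.87 years.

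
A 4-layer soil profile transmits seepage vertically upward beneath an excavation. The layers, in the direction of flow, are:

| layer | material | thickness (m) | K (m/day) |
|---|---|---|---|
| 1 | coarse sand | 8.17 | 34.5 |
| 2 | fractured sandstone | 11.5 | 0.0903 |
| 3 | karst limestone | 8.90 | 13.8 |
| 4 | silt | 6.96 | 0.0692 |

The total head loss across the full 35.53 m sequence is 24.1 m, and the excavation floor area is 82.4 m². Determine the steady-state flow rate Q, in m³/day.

Flow is perpendicular to layering, so the layers act in series and the equivalent K is the thickness-weighted harmonic mean.
Total thickness L = 8.17 + 11.5 + 8.90 + 6.96 = 35.53 m.
Σ(b_i/K_i) = 8.17/34.5 + 11.5/0.0903 + 8.90/13.8 + 6.96/0.0692 = 228.8 d.
K_eq = L / Σ(b_i/K_i) = 35.53 / 228.8 = 0.1553 m/day.
Q = K_eq · A · (Δh/L) = 0.1553 × 82.4 × (24.1/35.53) = 8.679 m³/day.

8.68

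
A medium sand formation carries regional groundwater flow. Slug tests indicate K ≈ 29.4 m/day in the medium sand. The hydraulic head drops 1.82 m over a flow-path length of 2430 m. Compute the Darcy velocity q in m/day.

Hydraulic gradient i = Δh / L = 1.82 / 2430 = 0.0007490.
Specific discharge q = K · i = 29.40 × 0.0007490 = 0.02202 m/day.

0.0220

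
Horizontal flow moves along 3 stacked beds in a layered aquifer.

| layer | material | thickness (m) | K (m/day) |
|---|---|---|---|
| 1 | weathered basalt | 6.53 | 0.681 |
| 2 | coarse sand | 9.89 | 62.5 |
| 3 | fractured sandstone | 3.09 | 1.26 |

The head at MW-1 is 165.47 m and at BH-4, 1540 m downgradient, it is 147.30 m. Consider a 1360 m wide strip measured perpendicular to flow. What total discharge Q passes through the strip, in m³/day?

10100

Flow is parallel to layering, so each bed carries its own Darcy discharge and the transmissivities add.
Σ(K_i·b_i) = 0.681×6.53 + 62.5×9.89 + 1.26×3.09 = 626.5 m²/day.
Hydraulic gradient i = (165.47 − 147.30) / 1540 = 18.17 / 1540 = 0.01180.
Q = Σ(K_i·b_i) · W · i = 626.5 × 1360 × 0.01180 = 10052 m³/day.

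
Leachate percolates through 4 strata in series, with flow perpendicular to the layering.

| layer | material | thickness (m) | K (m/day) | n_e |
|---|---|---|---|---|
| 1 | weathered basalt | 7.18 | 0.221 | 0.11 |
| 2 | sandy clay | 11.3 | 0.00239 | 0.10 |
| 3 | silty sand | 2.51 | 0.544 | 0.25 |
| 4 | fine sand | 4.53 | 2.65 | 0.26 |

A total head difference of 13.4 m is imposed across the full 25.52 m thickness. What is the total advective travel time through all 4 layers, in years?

3.63

With flow normal to the layers, continuity requires the same specific discharge q through every layer.
Σ(b_i/K_i) = 7.18/0.221 + 11.3/0.00239 + 2.51/0.544 + 4.53/2.65 = 4767 d.
q = Δh / Σ(b_i/K_i) = 13.4 / 4767 = 0.002811 m/day.
In each layer the seepage velocity is v_i = q/n_i, so the layer transit time is t_i = b_i·n_i / q:
  layer 1 (weathered basalt): t_1 = 7.18 × 0.11 / 0.002811 = 281.0 d
  layer 2 (sandy clay): t_2 = 11.3 × 0.10 / 0.002811 = 402.0 d
  layer 3 (silty sand): t_3 = 2.51 × 0.25 / 0.002811 = 223.2 d
  layer 4 (fine sand): t_4 = 4.53 × 0.26 / 0.002811 = 419.0 d
Total t = Σ t_i = 1325 days = 3.628 years.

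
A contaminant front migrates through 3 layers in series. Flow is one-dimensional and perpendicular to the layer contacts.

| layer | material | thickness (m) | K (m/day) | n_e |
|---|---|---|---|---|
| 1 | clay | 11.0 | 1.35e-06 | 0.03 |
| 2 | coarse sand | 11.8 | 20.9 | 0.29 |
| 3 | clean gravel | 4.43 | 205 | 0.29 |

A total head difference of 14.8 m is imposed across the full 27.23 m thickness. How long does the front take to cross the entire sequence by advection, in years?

With flow normal to the layers, continuity requires the same specific discharge q through every layer.
Σ(b_i/K_i) = 11.0/1.35e-06 + 11.8/20.9 + 4.43/205 = 8.148e+06 d.
q = Δh / Σ(b_i/K_i) = 14.8 / 8.148e+06 = 1.816e-06 m/day.
In each layer the seepage velocity is v_i = q/n_i, so the layer transit time is t_i = b_i·n_i / q:
  layer 1 (clay): t_1 = 11.0 × 0.03 / 1.816e-06 = 1.817e+05 d
  layer 2 (coarse sand): t_2 = 11.8 × 0.29 / 1.816e-06 = 1.884e+06 d
  layer 3 (clean gravel): t_3 = 4.43 × 0.29 / 1.816e-06 = 7.073e+05 d
Total t = Σ t_i = 2.773e+06 days = 7592 years.

7590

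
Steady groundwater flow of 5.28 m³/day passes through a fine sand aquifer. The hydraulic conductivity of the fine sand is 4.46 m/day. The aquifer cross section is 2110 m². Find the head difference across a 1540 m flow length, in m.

From Q = K·A·i, i = Q / (K·A) = 5.28 / (4.460 × 2110) = 0.0005611.
Head loss Δh = i · L = 0.0005611 × 1540 = 0.8640 m.

0.864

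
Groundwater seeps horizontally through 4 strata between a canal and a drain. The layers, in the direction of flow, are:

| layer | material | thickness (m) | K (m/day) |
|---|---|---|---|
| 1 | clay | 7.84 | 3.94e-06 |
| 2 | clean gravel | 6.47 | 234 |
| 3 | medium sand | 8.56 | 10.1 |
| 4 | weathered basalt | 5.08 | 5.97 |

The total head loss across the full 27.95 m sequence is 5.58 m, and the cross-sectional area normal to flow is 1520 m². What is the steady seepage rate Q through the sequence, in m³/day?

Flow is perpendicular to layering, so the layers act in series and the equivalent K is the thickness-weighted harmonic mean.
Total thickness L = 7.84 + 6.47 + 8.56 + 5.08 = 27.95 m.
Σ(b_i/K_i) = 7.84/3.94e-06 + 6.47/234 + 8.56/10.1 + 5.08/5.97 = 1.990e+06 d.
K_eq = L / Σ(b_i/K_i) = 27.95 / 1.990e+06 = 1.405e-05 m/day.
Q = K_eq · A · (Δh/L) = 1.405e-05 × 1520 × (5.58/27.95) = 0.004262 m³/day.

0.00426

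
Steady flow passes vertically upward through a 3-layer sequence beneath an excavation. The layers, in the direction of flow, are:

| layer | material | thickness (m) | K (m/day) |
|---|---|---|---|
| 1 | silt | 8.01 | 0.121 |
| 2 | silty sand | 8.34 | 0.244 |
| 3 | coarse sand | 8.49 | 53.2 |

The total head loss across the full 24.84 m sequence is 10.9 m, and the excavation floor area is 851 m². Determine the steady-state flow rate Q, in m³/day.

92.3

Flow is perpendicular to layering, so the layers act in series and the equivalent K is the thickness-weighted harmonic mean.
Total thickness L = 8.01 + 8.34 + 8.49 = 24.84 m.
Σ(b_i/K_i) = 8.01/0.121 + 8.34/0.244 + 8.49/53.2 = 100.5 d.
K_eq = L / Σ(b_i/K_i) = 24.84 / 100.5 = 0.2471 m/day.
Q = K_eq · A · (Δh/L) = 0.2471 × 851 × (10.9/24.84) = 92.26 m³/day.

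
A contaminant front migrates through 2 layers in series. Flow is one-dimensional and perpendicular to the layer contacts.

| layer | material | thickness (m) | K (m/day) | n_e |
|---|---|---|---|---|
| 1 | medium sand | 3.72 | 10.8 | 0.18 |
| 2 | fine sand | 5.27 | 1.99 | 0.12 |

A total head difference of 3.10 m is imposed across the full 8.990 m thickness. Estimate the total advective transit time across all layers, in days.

With flow normal to the layers, continuity requires the same specific discharge q through every layer.
Σ(b_i/K_i) = 3.72/10.8 + 5.27/1.99 = 2.993 d.
q = Δh / Σ(b_i/K_i) = 3.10 / 2.993 = 1.036 m/day.
In each layer the seepage velocity is v_i = q/n_i, so the layer transit time is t_i = b_i·n_i / q:
  layer 1 (medium sand): t_1 = 3.72 × 0.18 / 1.036 = 0.6464 d
  layer 2 (fine sand): t_2 = 5.27 × 0.12 / 1.036 = 0.6105 d
Total t = Σ t_i = 1.257 days.

1.26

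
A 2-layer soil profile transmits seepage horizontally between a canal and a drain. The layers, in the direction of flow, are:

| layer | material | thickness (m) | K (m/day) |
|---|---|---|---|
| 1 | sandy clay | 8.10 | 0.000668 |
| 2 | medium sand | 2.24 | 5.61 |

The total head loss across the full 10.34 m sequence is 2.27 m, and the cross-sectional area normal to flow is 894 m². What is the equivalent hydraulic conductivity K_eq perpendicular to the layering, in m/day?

0.000853

Flow is perpendicular to layering, so the layers act in series and the equivalent K is the thickness-weighted harmonic mean.
Total thickness L = 8.10 + 2.24 = 10.34 m.
Σ(b_i/K_i) = 8.10/0.000668 + 2.24/5.61 = 12126 d.
K_eq = L / Σ(b_i/K_i) = 10.34 / 12126 = 0.0008527 m/day.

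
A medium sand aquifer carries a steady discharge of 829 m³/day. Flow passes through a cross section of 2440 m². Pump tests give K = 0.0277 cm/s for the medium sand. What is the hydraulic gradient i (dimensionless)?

Convert K: 0.0277 cm/s × 864 = 23.93 m/day.
From Q = K·A·i, i = Q / (K·A) = 829 / (23.93 × 2440) = 0.01420.

0.0142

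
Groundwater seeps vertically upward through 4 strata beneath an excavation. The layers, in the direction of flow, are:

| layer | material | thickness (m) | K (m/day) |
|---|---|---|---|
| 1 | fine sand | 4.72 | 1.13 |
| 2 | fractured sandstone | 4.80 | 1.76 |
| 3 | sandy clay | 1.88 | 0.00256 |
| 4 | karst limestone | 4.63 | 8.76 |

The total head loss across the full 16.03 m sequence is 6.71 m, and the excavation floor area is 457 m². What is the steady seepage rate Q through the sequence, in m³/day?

4.13

Flow is perpendicular to layering, so the layers act in series and the equivalent K is the thickness-weighted harmonic mean.
Total thickness L = 4.72 + 4.80 + 1.88 + 4.63 = 16.03 m.
Σ(b_i/K_i) = 4.72/1.13 + 4.80/1.76 + 1.88/0.00256 + 4.63/8.76 = 741.8 d.
K_eq = L / Σ(b_i/K_i) = 16.03 / 741.8 = 0.02161 m/day.
Q = K_eq · A · (Δh/L) = 0.02161 × 457 × (6.71/16.03) = 4.134 m³/day.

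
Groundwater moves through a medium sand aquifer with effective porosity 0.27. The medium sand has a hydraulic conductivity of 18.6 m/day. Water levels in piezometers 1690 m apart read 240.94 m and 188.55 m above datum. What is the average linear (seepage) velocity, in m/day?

Hydraulic gradient i = (240.94 − 188.55) / 1690 = 52.39 / 1690 = 0.03100.
Darcy flux q = K · i = 18.60 × 0.03100 = 0.5766 m/day.
Seepage velocity v = q / n_e = 0.5766 / 0.27 = 2.136 m/day.

2.14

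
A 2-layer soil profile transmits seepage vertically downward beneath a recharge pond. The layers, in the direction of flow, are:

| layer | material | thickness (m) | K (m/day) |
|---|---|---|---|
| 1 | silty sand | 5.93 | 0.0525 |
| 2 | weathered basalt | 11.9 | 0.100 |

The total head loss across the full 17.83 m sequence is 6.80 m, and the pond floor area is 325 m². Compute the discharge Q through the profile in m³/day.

9.53

Flow is perpendicular to layering, so the layers act in series and the equivalent K is the thickness-weighted harmonic mean.
Total thickness L = 5.93 + 11.9 = 17.83 m.
Σ(b_i/K_i) = 5.93/0.0525 + 11.9/0.100 = 232.0 d.
K_eq = L / Σ(b_i/K_i) = 17.83 / 232.0 = 0.07687 m/day.
Q = K_eq · A · (Δh/L) = 0.07687 × 325 × (6.80/17.83) = 9.528 m³/day.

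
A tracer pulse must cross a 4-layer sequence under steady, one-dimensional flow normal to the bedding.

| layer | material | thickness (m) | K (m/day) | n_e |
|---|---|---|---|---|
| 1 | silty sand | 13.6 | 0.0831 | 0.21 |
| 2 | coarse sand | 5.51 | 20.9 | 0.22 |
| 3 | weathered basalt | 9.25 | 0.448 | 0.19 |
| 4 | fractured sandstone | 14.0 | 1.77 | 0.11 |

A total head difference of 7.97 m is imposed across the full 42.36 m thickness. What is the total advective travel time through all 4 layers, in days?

178

With flow normal to the layers, continuity requires the same specific discharge q through every layer.
Σ(b_i/K_i) = 13.6/0.0831 + 5.51/20.9 + 9.25/0.448 + 14.0/1.77 = 192.5 d.
q = Δh / Σ(b_i/K_i) = 7.97 / 192.5 = 0.04141 m/day.
In each layer the seepage velocity is v_i = q/n_i, so the layer transit time is t_i = b_i·n_i / q:
  layer 1 (silty sand): t_1 = 13.6 × 0.21 / 0.04141 = 68.97 d
  layer 2 (coarse sand): t_2 = 5.51 × 0.22 / 0.04141 = 29.28 d
  layer 3 (weathered basalt): t_3 = 9.25 × 0.19 / 0.04141 = 42.44 d
  layer 4 (fractured sandstone): t_4 = 14.0 × 0.11 / 0.04141 = 37.19 d
Total t = Σ t_i = 177.9 days.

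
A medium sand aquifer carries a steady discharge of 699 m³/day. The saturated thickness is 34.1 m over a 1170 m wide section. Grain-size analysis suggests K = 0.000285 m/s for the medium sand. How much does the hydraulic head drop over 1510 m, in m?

1.07

Convert K: 0.000285 m/s × 86400 = 24.62 m/day.
Cross-sectional area A = 1170 × 34.1 = 39897 m².
From Q = K·A·i, i = Q / (K·A) = 699 / (24.62 × 39897) = 0.0007115.
Head loss Δh = i · L = 0.0007115 × 1510 = 1.074 m.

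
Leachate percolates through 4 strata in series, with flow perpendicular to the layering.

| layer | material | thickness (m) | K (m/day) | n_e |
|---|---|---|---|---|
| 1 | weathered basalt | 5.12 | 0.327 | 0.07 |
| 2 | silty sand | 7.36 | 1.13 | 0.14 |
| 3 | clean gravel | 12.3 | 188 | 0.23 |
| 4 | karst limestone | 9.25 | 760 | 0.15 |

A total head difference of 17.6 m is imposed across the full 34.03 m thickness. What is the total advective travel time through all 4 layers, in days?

With flow normal to the layers, continuity requires the same specific discharge q through every layer.
Σ(b_i/K_i) = 5.12/0.327 + 7.36/1.13 + 12.3/188 + 9.25/760 = 22.25 d.
q = Δh / Σ(b_i/K_i) = 17.6 / 22.25 = 0.7911 m/day.
In each layer the seepage velocity is v_i = q/n_i, so the layer transit time is t_i = b_i·n_i / q:
  layer 1 (weathered basalt): t_1 = 5.12 × 0.07 / 0.7911 = 0.4531 d
  layer 2 (silty sand): t_2 = 7.36 × 0.14 / 0.7911 = 1.303 d
  layer 3 (clean gravel): t_3 = 12.3 × 0.23 / 0.7911 = 3.576 d
  layer 4 (karst limestone): t_4 = 9.25 × 0.15 / 0.7911 = 1.754 d
Total t = Σ t_i = 7.086 days.

7.09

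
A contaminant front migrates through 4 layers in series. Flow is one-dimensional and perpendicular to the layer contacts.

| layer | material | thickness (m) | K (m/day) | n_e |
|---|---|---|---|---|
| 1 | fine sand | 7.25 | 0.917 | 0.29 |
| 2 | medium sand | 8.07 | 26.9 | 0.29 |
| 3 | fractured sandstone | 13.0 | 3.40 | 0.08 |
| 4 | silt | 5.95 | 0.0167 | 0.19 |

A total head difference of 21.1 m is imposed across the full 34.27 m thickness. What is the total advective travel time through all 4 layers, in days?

115

With flow normal to the layers, continuity requires the same specific discharge q through every layer.
Σ(b_i/K_i) = 7.25/0.917 + 8.07/26.9 + 13.0/3.40 + 5.95/0.0167 = 368.3 d.
q = Δh / Σ(b_i/K_i) = 21.1 / 368.3 = 0.05729 m/day.
In each layer the seepage velocity is v_i = q/n_i, so the layer transit time is t_i = b_i·n_i / q:
  layer 1 (fine sand): t_1 = 7.25 × 0.29 / 0.05729 = 36.70 d
  layer 2 (medium sand): t_2 = 8.07 × 0.29 / 0.05729 = 40.85 d
  layer 3 (fractured sandstone): t_3 = 13.0 × 0.08 / 0.05729 = 18.15 d
  layer 4 (silt): t_4 = 5.95 × 0.19 / 0.05729 = 19.73 d
Total t = Σ t_i = 115.4 days.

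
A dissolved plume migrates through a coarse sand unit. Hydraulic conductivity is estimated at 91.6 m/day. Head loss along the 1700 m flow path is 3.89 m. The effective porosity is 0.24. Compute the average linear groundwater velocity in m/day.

Hydraulic gradient i = Δh / L = 3.89 / 1700 = 0.002288.
Darcy flux q = K · i = 91.60 × 0.002288 = 0.2096 m/day.
Seepage velocity v = q / n_e = 0.2096 / 0.24 = 0.8733 m/day.

0.873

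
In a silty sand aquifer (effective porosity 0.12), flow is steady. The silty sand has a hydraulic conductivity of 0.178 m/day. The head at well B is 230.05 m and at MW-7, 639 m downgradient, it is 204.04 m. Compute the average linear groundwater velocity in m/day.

0.0604

Hydraulic gradient i = (230.05 − 204.04) / 639 = 26.01 / 639 = 0.04070.
Darcy flux q = K · i = 0.1780 × 0.04070 = 0.007245 m/day.
Seepage velocity v = q / n_e = 0.007245 / 0.12 = 0.06038 m/day.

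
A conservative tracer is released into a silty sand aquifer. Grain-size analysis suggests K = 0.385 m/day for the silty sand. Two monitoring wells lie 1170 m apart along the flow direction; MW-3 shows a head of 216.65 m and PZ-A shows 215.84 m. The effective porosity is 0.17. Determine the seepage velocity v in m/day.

0.00157

Hydraulic gradient i = (216.65 − 215.84) / 1170 = 0.81 / 1170 = 0.0006923.
Darcy flux q = K · i = 0.3850 × 0.0006923 = 0.0002665 m/day.
Seepage velocity v = q / n_e = 0.0002665 / 0.17 = 0.001568 m/day.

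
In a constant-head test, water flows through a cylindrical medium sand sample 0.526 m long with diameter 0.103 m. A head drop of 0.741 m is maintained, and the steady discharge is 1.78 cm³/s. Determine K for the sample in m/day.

Cross-sectional area A = π·(d/2)² = π × (0.103/2)² = 0.008332 m².
Convert discharge: 1.78 cm³/s = 1.780e-06 m³/s.
Darcy's law rearranged: K = Q·L / (A·Δh) = 1.780e-06 × 0.526 / (0.008332 × 0.741) = 0.0001516 m/s = 13.10 m/day.

13.1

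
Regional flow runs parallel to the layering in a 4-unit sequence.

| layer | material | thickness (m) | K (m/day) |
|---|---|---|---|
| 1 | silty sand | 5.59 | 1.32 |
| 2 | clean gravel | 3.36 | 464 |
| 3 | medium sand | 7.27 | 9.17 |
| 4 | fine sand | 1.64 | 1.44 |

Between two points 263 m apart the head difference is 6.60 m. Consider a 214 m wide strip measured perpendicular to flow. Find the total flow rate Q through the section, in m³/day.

Flow is parallel to layering, so each bed carries its own Darcy discharge and the transmissivities add.
Σ(K_i·b_i) = 1.32×5.59 + 464×3.36 + 9.17×7.27 + 1.44×1.64 = 1635 m²/day.
Hydraulic gradient i = Δh / L = 6.60 / 263 = 0.02510.
Q = Σ(K_i·b_i) · W · i = 1635 × 214 × 0.02510 = 8783 m³/day.

8780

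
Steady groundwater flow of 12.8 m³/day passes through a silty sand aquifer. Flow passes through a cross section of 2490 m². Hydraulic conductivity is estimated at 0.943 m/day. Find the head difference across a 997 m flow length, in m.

From Q = K·A·i, i = Q / (K·A) = 12.8 / (0.9430 × 2490) = 0.005451.
Head loss Δh = i · L = 0.005451 × 997 = 5.435 m.

5.43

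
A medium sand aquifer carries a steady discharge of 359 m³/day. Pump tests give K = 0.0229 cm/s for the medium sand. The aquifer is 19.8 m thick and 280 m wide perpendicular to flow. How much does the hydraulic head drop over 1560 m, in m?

Convert K: 0.0229 cm/s × 864 = 19.79 m/day.
Cross-sectional area A = 280 × 19.8 = 5544 m².
From Q = K·A·i, i = Q / (K·A) = 359 / (19.79 × 5544) = 0.003273.
Head loss Δh = i · L = 0.003273 × 1560 = 5.106 m.

5.11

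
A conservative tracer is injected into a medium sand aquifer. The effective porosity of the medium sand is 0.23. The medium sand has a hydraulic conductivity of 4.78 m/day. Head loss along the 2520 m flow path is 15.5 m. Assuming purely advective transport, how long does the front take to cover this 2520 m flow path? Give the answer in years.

Hydraulic gradient i = Δh / L = 15.5 / 2520 = 0.006151.
Darcy flux q = K · i = 4.780 × 0.006151 = 0.02940 m/day.
Seepage velocity v = q / n_e = 0.02940 / 0.23 = 0.1278 m/day.
Travel time t = L / v = 2520 / 0.1278 = 19714 days = 53.97 years.

54.0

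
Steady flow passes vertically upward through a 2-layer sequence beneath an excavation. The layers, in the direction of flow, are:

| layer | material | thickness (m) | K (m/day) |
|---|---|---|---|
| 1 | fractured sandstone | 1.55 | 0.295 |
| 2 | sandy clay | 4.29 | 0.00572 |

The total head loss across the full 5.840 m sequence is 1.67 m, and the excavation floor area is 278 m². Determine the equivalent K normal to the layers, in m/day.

0.00773

Flow is perpendicular to layering, so the layers act in series and the equivalent K is the thickness-weighted harmonic mean.
Total thickness L = 1.55 + 4.29 = 5.840 m.
Σ(b_i/K_i) = 1.55/0.295 + 4.29/0.00572 = 755.3 d.
K_eq = L / Σ(b_i/K_i) = 5.840 / 755.3 = 0.007732 m/day.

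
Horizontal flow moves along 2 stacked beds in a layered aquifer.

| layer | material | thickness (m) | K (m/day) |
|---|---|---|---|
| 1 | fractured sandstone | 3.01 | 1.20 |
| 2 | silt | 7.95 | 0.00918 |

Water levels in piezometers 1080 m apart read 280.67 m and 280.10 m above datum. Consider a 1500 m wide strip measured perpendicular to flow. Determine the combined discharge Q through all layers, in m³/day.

2.92

Flow is parallel to layering, so each bed carries its own Darcy discharge and the transmissivities add.
Σ(K_i·b_i) = 1.20×3.01 + 0.00918×7.95 = 3.685 m²/day.
Hydraulic gradient i = (280.67 − 280.10) / 1080 = 0.57 / 1080 = 0.0005278.
Q = Σ(K_i·b_i) · W · i = 3.685 × 1500 × 0.0005278 = 2.917 m³/day.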